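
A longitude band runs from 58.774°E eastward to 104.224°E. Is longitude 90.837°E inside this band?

Yes

Band width going east from +58.774° to +104.224°: ((104.224 − 58.774) mod 360) = 45.450°.
Offset of +90.837° east of the west edge: ((90.837 − 58.774) mod 360) = 32.063°.
32.063° ≤ 45.450° ⇒ inside.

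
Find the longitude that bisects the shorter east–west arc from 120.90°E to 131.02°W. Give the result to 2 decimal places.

Signed shortest Δλ from +120.90° to -131.02° is +108.08°.
Midpoint longitude = +120.90° + (+108.08°)/2 = +120.90° + 54.04° = +174.94°.
(The naïve average (+120.90 + -131.02)/2 = -5.06° is on the wrong side of the globe.)

174.94°E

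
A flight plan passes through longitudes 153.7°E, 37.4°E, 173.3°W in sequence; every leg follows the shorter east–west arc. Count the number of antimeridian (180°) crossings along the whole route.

1

Leg 1: +153.7° → +37.4°, shortest Δλ = -116.3° (west) — does not cross 180°.
Leg 2: +37.4° → -173.3°, shortest Δλ = 149.3° (east) — crosses 180°.
Total crossings: 1.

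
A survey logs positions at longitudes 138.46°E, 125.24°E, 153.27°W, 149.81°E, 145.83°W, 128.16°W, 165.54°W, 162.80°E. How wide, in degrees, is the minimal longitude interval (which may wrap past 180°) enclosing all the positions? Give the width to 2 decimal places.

106.60°

Sort the longitudes: -165.54°, -153.27°, -145.83°, -128.16°, +125.24°, +138.46°, +149.81°, +162.80°.
Eastward gaps between consecutive values (wrapping around): 12.27°, 7.44°, 17.67°, 253.40°, 13.22°, 11.35°, 12.99°, 31.66°.
Largest gap = 253.40° ⇒ minimal covering band is its complement: 360° − 253.40° = 106.60°.
Band runs from +125.24° eastward to -128.16°, crossing the antimeridian.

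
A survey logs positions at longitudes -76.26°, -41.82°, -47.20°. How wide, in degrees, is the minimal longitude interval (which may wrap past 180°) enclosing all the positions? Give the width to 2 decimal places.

34.44°

Sort the longitudes: -76.26°, -47.20°, -41.82°.
Eastward gaps between consecutive values (wrapping around): 29.06°, 5.38°, 325.56°.
Largest gap = 325.56° ⇒ minimal covering band is its complement: 360° − 325.56° = 34.44°.
Band runs from -76.26° eastward to -41.82°.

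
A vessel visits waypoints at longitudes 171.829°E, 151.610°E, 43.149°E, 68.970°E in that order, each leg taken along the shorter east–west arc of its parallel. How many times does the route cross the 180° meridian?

0

Leg 1: +171.829° → +151.610°, shortest Δλ = -20.219° (west) — does not cross 180°.
Leg 2: +151.610° → +43.149°, shortest Δλ = -108.461° (west) — does not cross 180°.
Leg 3: +43.149° → +68.970°, shortest Δλ = 25.821° (east) — does not cross 180°.
Total crossings: 0.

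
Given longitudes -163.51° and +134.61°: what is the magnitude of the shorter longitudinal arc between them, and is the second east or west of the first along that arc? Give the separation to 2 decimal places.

61.88° west

Raw difference: 134.61 − -163.51 = 298.12°.
Normalise into (−180°, 180°]: 298.12° − 360° = -61.88°.
Negative ⇒ the second point lies to the west; separation 61.88°.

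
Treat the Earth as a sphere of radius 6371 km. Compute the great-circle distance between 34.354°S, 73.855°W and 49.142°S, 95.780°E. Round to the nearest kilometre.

Δλ = 95.780 − -73.855 = 169.635°.
Δφ = -49.142 − -34.354 = -14.788°.
a = sin²(Δφ/2) + cos φ₁ · cos φ₂ · sin²(Δλ/2) = 0.552230.
c = 2·atan2(√a, √(1−a)) = 1.67545 rad → d = 6371·c ≈ 10674.27 km.

10674 km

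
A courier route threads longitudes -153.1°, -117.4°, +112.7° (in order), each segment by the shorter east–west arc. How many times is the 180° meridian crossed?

1

Leg 1: -153.1° → -117.4°, shortest Δλ = 35.7° (east) — does not cross 180°.
Leg 2: -117.4° → +112.7°, shortest Δλ = -129.9° (west) — crosses 180°.
Total crossings: 1.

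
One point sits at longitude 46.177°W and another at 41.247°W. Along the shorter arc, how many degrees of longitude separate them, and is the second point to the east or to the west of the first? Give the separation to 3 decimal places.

Raw difference: -41.247 − -46.177 = 4.93°.
Normalise into (−180°, 180°]: 4.93° stays 4.93°.
Positive ⇒ the second point lies to the east; separation 4.930°.

4.930° east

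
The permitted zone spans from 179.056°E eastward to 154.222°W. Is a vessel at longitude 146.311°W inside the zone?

Band width going east from +179.056° to -154.222°: ((-154.222 − 179.056) mod 360) = 26.722°.
Offset of -146.311° east of the west edge: ((-146.311 − 179.056) mod 360) = 34.633°.
34.633° > 26.722° ⇒ outside.

No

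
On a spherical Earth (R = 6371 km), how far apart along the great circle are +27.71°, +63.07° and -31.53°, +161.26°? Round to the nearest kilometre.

Δλ = 161.26 − 63.07 = 98.19°.
Δφ = -31.53 − 27.71 = -59.24°.
a = sin²(Δφ/2) + cos φ₁ · cos φ₂ · sin²(Δλ/2) = 0.675333.
c = 2·atan2(√a, √(1−a)) = 1.92908 rad → d = 6371·c ≈ 12290.16 km.

12290 km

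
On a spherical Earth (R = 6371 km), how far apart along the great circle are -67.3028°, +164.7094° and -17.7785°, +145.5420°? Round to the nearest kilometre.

Δλ = 145.5420 − 164.7094 = -19.1674°.
Δφ = -17.7785 − -67.3028 = 49.5243°.
a = sin²(Δφ/2) + cos φ₁ · cos φ₂ · sin²(Δλ/2) = 0.185622.
c = 2·atan2(√a, √(1−a)) = 0.89084 rad → d = 6371·c ≈ 5675.57 km.

5676 km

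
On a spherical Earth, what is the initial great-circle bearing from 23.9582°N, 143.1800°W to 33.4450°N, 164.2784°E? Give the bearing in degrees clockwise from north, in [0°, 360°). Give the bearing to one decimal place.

Δλ = 164.2784 − -143.1800 = 307.4584°; wrapped into (−180°, 180°]: -52.5416°.
θ = atan2( sin Δλ · cos φ₂ , cos φ₁ · sin φ₂ − sin φ₁ · cos φ₂ · cos Δλ )
  = atan2(-0.66235, 0.29758) = -65.807° → normalised to [0°, 360°): 294.193°.

294.2°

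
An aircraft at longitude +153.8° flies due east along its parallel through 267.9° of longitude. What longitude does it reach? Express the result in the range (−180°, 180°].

+61.7°

Start at +153.8°; shift +267.9° → +421.7°.
+421.7° lies outside (−180°, 180°]; subtract 360° → +61.7°.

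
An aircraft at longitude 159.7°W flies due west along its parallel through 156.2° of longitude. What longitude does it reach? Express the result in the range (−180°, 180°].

44.1°E

Start at -159.7°; shift −156.2° → -315.9°.
-315.9° lies outside (−180°, 180°]; add 360° → +44.1°.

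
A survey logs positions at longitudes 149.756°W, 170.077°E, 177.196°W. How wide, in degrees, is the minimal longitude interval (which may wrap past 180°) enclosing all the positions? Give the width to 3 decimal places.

40.167°

Sort the longitudes: -177.196°, -149.756°, +170.077°.
Eastward gaps between consecutive values (wrapping around): 27.440°, 319.833°, 12.727°.
Largest gap = 319.833° ⇒ minimal covering band is its complement: 360° − 319.833° = 40.167°.
Band runs from +170.077° eastward to -149.756°, crossing the antimeridian.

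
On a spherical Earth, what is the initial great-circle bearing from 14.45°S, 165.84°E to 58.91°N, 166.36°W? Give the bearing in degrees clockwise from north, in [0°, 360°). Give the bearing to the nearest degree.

14°

Δλ = -166.36 − 165.84 = -332.20°; wrapped into (−180°, 180°]: 27.80°.
θ = atan2( sin Δλ · cos φ₂ , cos φ₁ · sin φ₂ − sin φ₁ · cos φ₂ · cos Δλ )
  = atan2(0.24083, 0.94325) = 14.323° → normalised to [0°, 360°): 14.323°.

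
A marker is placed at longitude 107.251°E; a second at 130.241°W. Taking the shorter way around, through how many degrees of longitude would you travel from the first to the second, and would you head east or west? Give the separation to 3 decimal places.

122.508° east

Raw difference: -130.241 − 107.251 = -237.492°.
Normalise into (−180°, 180°]: -237.492° + 360° = 122.508°.
Positive ⇒ the second point lies to the east; separation 122.508°.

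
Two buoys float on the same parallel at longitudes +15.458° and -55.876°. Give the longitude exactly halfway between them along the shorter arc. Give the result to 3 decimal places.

-20.209°

Signed shortest Δλ from +15.458° to -55.876° is -71.334°.
Midpoint longitude = +15.458° + (-71.334°)/2 = +15.458° − 35.667° = -20.209°.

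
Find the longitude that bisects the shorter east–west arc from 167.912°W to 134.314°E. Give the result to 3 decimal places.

Signed shortest Δλ from -167.912° to +134.314° is -57.774°.
Midpoint longitude = -167.912° + (-57.774°)/2 = -167.912° − 28.887° = -196.799°.
Normalise into (−180°, 180°]: +163.201°.
(The naïve average (-167.912 + +134.314)/2 = -16.799° is on the wrong side of the globe.)

163.201°E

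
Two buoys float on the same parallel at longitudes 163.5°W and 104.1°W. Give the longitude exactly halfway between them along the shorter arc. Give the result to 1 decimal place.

Signed shortest Δλ from -163.5° to -104.1° is +59.4°.
Midpoint longitude = -163.5° + (+59.4°)/2 = -163.5° + 29.7° = -133.8°.

133.8°W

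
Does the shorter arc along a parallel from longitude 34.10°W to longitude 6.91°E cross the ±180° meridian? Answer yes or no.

Signed shortest Δλ = ((6.91 − -34.10 + 180) mod 360) − 180 = 41.01°.
Going east by 41.01° from -34.10° reaches +6.91° without touching 180°.

No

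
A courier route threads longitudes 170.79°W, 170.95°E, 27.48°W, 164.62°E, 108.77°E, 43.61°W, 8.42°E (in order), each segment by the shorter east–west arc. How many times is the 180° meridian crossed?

Leg 1: -170.79° → +170.95°, shortest Δλ = -18.26° (west) — crosses 180°.
Leg 2: +170.95° → -27.48°, shortest Δλ = 161.57° (east) — crosses 180°.
Leg 3: -27.48° → +164.62°, shortest Δλ = -167.9° (west) — crosses 180°.
Leg 4: +164.62° → +108.77°, shortest Δλ = -55.85° (west) — does not cross 180°.
Leg 5: +108.77° → -43.61°, shortest Δλ = -152.38° (west) — does not cross 180°.
Leg 6: -43.61° → +8.42°, shortest Δλ = 52.03° (east) — does not cross 180°.
Total crossings: 3.

3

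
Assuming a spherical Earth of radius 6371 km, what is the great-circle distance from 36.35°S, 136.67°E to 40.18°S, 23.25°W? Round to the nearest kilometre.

Δλ = -23.25 − 136.67 = -159.92°.
Δφ = -40.18 − -36.35 = -3.83°.
a = sin²(Δφ/2) + cos φ₁ · cos φ₂ · sin²(Δλ/2) = 0.597766.
c = 2·atan2(√a, √(1−a)) = 1.76760 rad → d = 6371·c ≈ 11261.35 km.

11261 km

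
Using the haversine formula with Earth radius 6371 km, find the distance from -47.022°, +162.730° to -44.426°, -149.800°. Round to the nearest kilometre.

Δλ = -149.800 − 162.730 = -312.530°; wrapped into (−180°, 180°]: 47.470°.
Δφ = -44.426 − -47.022 = 2.596°.
a = sin²(Δφ/2) + cos φ₁ · cos φ₂ · sin²(Δλ/2) = 0.079389.
c = 2·atan2(√a, √(1−a)) = 0.57126 rad → d = 6371·c ≈ 3639.48 km.

3639 km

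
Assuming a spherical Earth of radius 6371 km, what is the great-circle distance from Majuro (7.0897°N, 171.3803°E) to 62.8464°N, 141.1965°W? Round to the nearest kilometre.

Δλ = -141.1965 − 171.3803 = -312.5768°; wrapped into (−180°, 180°]: 47.4232°.
Δφ = 62.8464 − 7.0897 = 55.7567°.
a = sin²(Δφ/2) + cos φ₁ · cos φ₂ · sin²(Δλ/2) = 0.291883.
c = 2·atan2(√a, √(1−a)) = 1.14150 rad → d = 6371·c ≈ 7272.47 km.

7272 km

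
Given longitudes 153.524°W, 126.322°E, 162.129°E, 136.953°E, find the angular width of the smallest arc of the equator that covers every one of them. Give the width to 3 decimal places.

80.154°

Sort the longitudes: -153.524°, +126.322°, +136.953°, +162.129°.
Eastward gaps between consecutive values (wrapping around): 279.846°, 10.631°, 25.176°, 44.347°.
Largest gap = 279.846° ⇒ minimal covering band is its complement: 360° − 279.846° = 80.154°.
Band runs from +126.322° eastward to -153.524°, crossing the antimeridian.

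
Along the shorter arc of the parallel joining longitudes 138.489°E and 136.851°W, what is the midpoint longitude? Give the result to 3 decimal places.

179.181°W

Signed shortest Δλ from +138.489° to -136.851° is +84.660°.
Midpoint longitude = +138.489° + (+84.660°)/2 = +138.489° + 42.330° = +180.819°.
Normalise into (−180°, 180°]: -179.181°.
(The naïve average (+138.489 + -136.851)/2 = 0.819° is on the wrong side of the globe.)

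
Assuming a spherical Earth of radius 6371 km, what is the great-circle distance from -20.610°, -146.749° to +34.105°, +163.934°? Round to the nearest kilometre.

Δλ = 163.934 − -146.749 = 310.683°; wrapped into (−180°, 180°]: -49.317°.
Δφ = 34.105 − -20.610 = 54.715°.
a = sin²(Δφ/2) + cos φ₁ · cos φ₂ · sin²(Δλ/2) = 0.346080.
c = 2·atan2(√a, √(1−a)) = 1.25787 rad → d = 6371·c ≈ 8013.92 km.

8014 km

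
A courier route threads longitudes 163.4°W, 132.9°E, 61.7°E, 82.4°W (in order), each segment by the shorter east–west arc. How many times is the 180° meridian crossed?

Leg 1: -163.4° → +132.9°, shortest Δλ = -63.7° (west) — crosses 180°.
Leg 2: +132.9° → +61.7°, shortest Δλ = -71.2° (west) — does not cross 180°.
Leg 3: +61.7° → -82.4°, shortest Δλ = -144.1° (west) — does not cross 180°.
Total crossings: 1.

1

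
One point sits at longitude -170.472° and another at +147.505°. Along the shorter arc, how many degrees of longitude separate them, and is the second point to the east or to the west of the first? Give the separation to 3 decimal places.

Raw difference: 147.505 − -170.472 = 317.977°.
Normalise into (−180°, 180°]: 317.977° − 360° = -42.023°.
Negative ⇒ the second point lies to the west; separation 42.023°.

42.023° west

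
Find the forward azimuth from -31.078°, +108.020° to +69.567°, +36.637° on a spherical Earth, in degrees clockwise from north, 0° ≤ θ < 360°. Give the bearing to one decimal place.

Δλ = 36.637 − 108.020 = -71.383°.
θ = atan2( sin Δλ · cos φ₂ , cos φ₁ · sin φ₂ − sin φ₁ · cos φ₂ · cos Δλ )
  = atan2(-0.33084, 0.86011) = -21.039° → normalised to [0°, 360°): 338.961°.

339.0°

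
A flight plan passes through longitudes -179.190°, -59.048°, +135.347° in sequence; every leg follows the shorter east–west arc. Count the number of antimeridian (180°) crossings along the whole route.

1

Leg 1: -179.190° → -59.048°, shortest Δλ = 120.142° (east) — does not cross 180°.
Leg 2: -59.048° → +135.347°, shortest Δλ = -165.605° (west) — crosses 180°.
Total crossings: 1.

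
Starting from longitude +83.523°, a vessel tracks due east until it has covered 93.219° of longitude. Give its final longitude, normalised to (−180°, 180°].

+176.742°

Start at +83.523°; shift +93.219° → +176.742°.
+176.742° already lies in (−180°, 180°].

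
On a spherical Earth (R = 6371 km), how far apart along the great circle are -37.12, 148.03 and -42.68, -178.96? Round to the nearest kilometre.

2864 km

Δλ = -178.96 − 148.03 = -326.99°; wrapped into (−180°, 180°]: 33.01°.
Δφ = -42.68 − -37.12 = -5.56°.
a = sin²(Δφ/2) + cos φ₁ · cos φ₂ · sin²(Δλ/2) = 0.049665.
c = 2·atan2(√a, √(1−a)) = 0.44949 rad → d = 6371·c ≈ 2863.69 km.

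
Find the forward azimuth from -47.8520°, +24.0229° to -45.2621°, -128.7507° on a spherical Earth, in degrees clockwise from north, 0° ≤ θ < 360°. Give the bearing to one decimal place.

198.9°

Δλ = -128.7507 − 24.0229 = -152.7736°.
θ = atan2( sin Δλ · cos φ₂ , cos φ₁ · sin φ₂ − sin φ₁ · cos φ₂ · cos Δλ )
  = atan2(-0.32202, -0.94070) = -161.103° → normalised to [0°, 360°): 198.897°.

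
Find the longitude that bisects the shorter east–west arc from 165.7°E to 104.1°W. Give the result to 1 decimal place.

149.2°W

Signed shortest Δλ from +165.7° to -104.1° is +90.2°.
Midpoint longitude = +165.7° + (+90.2°)/2 = +165.7° + 45.1° = +210.8°.
Normalise into (−180°, 180°]: -149.2°.
(The naïve average (+165.7 + -104.1)/2 = 30.8° is on the wrong side of the globe.)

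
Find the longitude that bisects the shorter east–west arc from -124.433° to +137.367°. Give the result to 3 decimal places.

-173.533°

Signed shortest Δλ from -124.433° to +137.367° is -98.200°.
Midpoint longitude = -124.433° + (-98.200°)/2 = -124.433° − 49.100° = -173.533°.
(The naïve average (-124.433 + +137.367)/2 = 6.467° is on the wrong side of the globe.)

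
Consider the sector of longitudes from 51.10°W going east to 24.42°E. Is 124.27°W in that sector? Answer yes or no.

No

Band width going east from -51.10° to +24.42°: ((24.42 − -51.10) mod 360) = 75.52°.
Offset of -124.27° east of the west edge: ((-124.27 − -51.10) mod 360) = 286.83°.
286.83° > 75.52° ⇒ outside.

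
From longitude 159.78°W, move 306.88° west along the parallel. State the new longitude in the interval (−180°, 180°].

106.66°W

Start at -159.78°; shift −306.88° → -466.66°.
-466.66° lies outside (−180°, 180°]; add 360° → -106.66°.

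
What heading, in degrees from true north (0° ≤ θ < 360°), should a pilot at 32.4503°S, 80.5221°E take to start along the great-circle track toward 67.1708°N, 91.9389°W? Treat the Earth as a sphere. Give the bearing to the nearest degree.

355°

Δλ = -91.9389 − 80.5221 = -172.4610°.
θ = atan2( sin Δλ · cos φ₂ , cos φ₁ · sin φ₂ − sin φ₁ · cos φ₂ · cos Δλ )
  = atan2(-0.05090, 0.57137) = -5.091° → normalised to [0°, 360°): 354.909°.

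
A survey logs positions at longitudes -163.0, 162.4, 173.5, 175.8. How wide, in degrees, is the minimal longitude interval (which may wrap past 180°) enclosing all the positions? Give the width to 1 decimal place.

34.6°

Sort the longitudes: -163.0°, +162.4°, +173.5°, +175.8°.
Eastward gaps between consecutive values (wrapping around): 325.4°, 11.1°, 2.3°, 21.2°.
Largest gap = 325.4° ⇒ minimal covering band is its complement: 360° − 325.4° = 34.6°.
Band runs from +162.4° eastward to -163.0°, crossing the antimeridian.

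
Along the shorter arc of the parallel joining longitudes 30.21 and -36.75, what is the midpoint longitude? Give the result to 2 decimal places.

-3.27°

Signed shortest Δλ from +30.21° to -36.75° is -66.96°.
Midpoint longitude = +30.21° + (-66.96°)/2 = +30.21° − 33.48° = -3.27°.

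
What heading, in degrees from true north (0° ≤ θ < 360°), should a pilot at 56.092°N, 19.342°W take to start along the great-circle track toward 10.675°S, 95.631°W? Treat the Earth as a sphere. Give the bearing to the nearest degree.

253°

Δλ = -95.631 − -19.342 = -76.289°.
θ = atan2( sin Δλ · cos φ₂ , cos φ₁ · sin φ₂ − sin φ₁ · cos φ₂ · cos Δλ )
  = atan2(-0.95469, -0.29665) = -107.261° → normalised to [0°, 360°): 252.739°.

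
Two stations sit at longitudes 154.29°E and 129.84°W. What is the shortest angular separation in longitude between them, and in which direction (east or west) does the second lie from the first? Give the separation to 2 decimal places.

Raw difference: -129.84 − 154.29 = -284.13°.
Normalise into (−180°, 180°]: -284.13° + 360° = 75.87°.
Positive ⇒ the second point lies to the east; separation 75.87°.

75.87° east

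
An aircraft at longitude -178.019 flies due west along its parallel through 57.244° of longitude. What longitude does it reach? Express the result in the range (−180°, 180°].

+124.737°

Start at -178.019°; shift −57.244° → -235.263°.
-235.263° lies outside (−180°, 180°]; add 360° → +124.737°.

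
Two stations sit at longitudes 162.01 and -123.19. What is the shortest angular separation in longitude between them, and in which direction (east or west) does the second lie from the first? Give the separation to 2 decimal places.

74.80° east

Raw difference: -123.19 − 162.01 = -285.2°.
Normalise into (−180°, 180°]: -285.2° + 360° = 74.8°.
Positive ⇒ the second point lies to the east; separation 74.80°.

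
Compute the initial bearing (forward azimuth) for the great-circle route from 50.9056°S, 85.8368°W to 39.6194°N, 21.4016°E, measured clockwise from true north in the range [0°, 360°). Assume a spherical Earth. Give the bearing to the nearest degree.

Δλ = 21.4016 − -85.8368 = 107.2384°.
θ = atan2( sin Δλ · cos φ₂ , cos φ₁ · sin φ₂ − sin φ₁ · cos φ₂ · cos Δλ )
  = atan2(0.73570, 0.22496) = 72.998° → normalised to [0°, 360°): 72.998°.

73°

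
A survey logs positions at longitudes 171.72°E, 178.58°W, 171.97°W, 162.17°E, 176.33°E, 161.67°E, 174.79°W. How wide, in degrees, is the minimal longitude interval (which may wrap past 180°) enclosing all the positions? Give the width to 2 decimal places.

Sort the longitudes: -178.58°, -174.79°, -171.97°, +161.67°, +162.17°, +171.72°, +176.33°.
Eastward gaps between consecutive values (wrapping around): 3.79°, 2.82°, 333.64°, 0.50°, 9.55°, 4.61°, 5.09°.
Largest gap = 333.64° ⇒ minimal covering band is its complement: 360° − 333.64° = 26.36°.
Band runs from +161.67° eastward to -171.97°, crossing the antimeridian.

26.36°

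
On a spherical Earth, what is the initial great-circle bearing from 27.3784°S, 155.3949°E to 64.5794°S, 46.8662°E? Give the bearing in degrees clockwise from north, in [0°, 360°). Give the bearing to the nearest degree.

205°

Δλ = 46.8662 − 155.3949 = -108.5287°.
θ = atan2( sin Δλ · cos φ₂ , cos φ₁ · sin φ₂ − sin φ₁ · cos φ₂ · cos Δλ )
  = atan2(-0.40701, -0.86474) = -154.795° → normalised to [0°, 360°): 205.205°.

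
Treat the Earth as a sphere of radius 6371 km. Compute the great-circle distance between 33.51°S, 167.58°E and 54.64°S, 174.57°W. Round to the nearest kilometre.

2731 km

Δλ = -174.57 − 167.58 = -342.15°; wrapped into (−180°, 180°]: 17.85°.
Δφ = -54.64 − -33.51 = -21.13°.
a = sin²(Δφ/2) + cos φ₁ · cos φ₂ · sin²(Δλ/2) = 0.045231.
c = 2·atan2(√a, √(1−a)) = 0.42863 rad → d = 6371·c ≈ 2730.78 km.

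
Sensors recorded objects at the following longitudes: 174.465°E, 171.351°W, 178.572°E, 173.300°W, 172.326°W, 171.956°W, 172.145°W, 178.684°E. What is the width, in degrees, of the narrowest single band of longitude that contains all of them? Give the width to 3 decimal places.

14.184°

Sort the longitudes: -173.300°, -172.326°, -172.145°, -171.956°, -171.351°, +174.465°, +178.572°, +178.684°.
Eastward gaps between consecutive values (wrapping around): 0.974°, 0.181°, 0.189°, 0.605°, 345.816°, 4.107°, 0.112°, 8.016°.
Largest gap = 345.816° ⇒ minimal covering band is its complement: 360° − 345.816° = 14.184°.
Band runs from +174.465° eastward to -171.351°, crossing the antimeridian.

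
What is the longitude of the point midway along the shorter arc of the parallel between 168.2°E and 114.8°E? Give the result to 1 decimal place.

Signed shortest Δλ from +168.2° to +114.8° is -53.4°.
Midpoint longitude = +168.2° + (-53.4°)/2 = +168.2° − 26.7° = +141.5°.

141.5°E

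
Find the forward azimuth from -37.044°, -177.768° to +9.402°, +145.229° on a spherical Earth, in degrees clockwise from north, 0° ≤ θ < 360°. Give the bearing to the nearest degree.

Δλ = 145.229 − -177.768 = 322.997°; wrapped into (−180°, 180°]: -37.003°.
θ = atan2( sin Δλ · cos φ₂ , cos φ₁ · sin φ₂ − sin φ₁ · cos φ₂ · cos Δλ )
  = atan2(-0.59377, 0.60503) = -44.462° → normalised to [0°, 360°): 315.538°.

316°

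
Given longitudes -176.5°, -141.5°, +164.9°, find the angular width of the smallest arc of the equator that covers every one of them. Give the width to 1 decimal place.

53.6°

Sort the longitudes: -176.5°, -141.5°, +164.9°.
Eastward gaps between consecutive values (wrapping around): 35.0°, 306.4°, 18.6°.
Largest gap = 306.4° ⇒ minimal covering band is its complement: 360° − 306.4° = 53.6°.
Band runs from +164.9° eastward to -141.5°, crossing the antimeridian.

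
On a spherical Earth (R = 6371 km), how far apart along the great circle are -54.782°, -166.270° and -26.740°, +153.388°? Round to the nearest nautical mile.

2433 nmi

Δλ = 153.388 − -166.270 = 319.658°; wrapped into (−180°, 180°]: -40.342°.
Δφ = -26.740 − -54.782 = 28.042°.
a = sin²(Δφ/2) + cos φ₁ · cos φ₂ · sin²(Δλ/2) = 0.119935.
c = 2·atan2(√a, √(1−a)) = 0.70728 rad → d = 6371·c ≈ 4506.11 km ≈ 2433.10 nmi.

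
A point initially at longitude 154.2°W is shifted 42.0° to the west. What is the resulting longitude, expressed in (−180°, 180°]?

Start at -154.2°; shift −42.0° → -196.2°.
-196.2° lies outside (−180°, 180°]; add 360° → +163.8°.

163.8°E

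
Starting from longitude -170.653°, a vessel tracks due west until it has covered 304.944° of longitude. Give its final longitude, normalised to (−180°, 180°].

-115.597°

Start at -170.653°; shift −304.944° → -475.597°.
-475.597° lies outside (−180°, 180°]; add 360° → -115.597°.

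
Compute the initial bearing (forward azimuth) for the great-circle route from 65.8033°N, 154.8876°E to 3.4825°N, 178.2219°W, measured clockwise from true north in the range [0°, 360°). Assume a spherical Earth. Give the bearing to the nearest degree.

Δλ = -178.2219 − 154.8876 = -333.1095°; wrapped into (−180°, 180°]: 26.8905°.
θ = atan2( sin Δλ · cos φ₂ , cos φ₁ · sin φ₂ − sin φ₁ · cos φ₂ · cos Δλ )
  = atan2(0.45145, -0.78712) = 150.164° → normalised to [0°, 360°): 150.164°.

150°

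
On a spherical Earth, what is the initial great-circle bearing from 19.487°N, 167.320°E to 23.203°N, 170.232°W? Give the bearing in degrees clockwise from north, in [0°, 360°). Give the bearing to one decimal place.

Δλ = -170.232 − 167.320 = -337.552°; wrapped into (−180°, 180°]: 22.448°.
θ = atan2( sin Δλ · cos φ₂ , cos φ₁ · sin φ₂ − sin φ₁ · cos φ₂ · cos Δλ )
  = atan2(0.35096, 0.08804) = 75.917° → normalised to [0°, 360°): 75.917°.

75.9°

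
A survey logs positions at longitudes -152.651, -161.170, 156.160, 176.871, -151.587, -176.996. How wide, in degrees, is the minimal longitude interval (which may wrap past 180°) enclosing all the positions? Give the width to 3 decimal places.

52.253°

Sort the longitudes: -176.996°, -161.170°, -152.651°, -151.587°, +156.160°, +176.871°.
Eastward gaps between consecutive values (wrapping around): 15.826°, 8.519°, 1.064°, 307.747°, 20.711°, 6.133°.
Largest gap = 307.747° ⇒ minimal covering band is its complement: 360° − 307.747° = 52.253°.
Band runs from +156.160° eastward to -151.587°, crossing the antimeridian.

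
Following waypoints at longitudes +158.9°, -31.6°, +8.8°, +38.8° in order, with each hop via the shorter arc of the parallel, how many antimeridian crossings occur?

Leg 1: +158.9° → -31.6°, shortest Δλ = 169.5° (east) — crosses 180°.
Leg 2: -31.6° → +8.8°, shortest Δλ = 40.4° (east) — does not cross 180°.
Leg 3: +8.8° → +38.8°, shortest Δλ = 30.0° (east) — does not cross 180°.
Total crossings: 1.

1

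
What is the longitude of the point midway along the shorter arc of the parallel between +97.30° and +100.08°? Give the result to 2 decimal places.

Signed shortest Δλ from +97.30° to +100.08° is +2.78°.
Midpoint longitude = +97.30° + (+2.78°)/2 = +97.30° + 1.39° = +98.69°.

+98.69°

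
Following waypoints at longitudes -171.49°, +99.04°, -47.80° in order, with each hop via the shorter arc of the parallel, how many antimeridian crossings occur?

Leg 1: -171.49° → +99.04°, shortest Δλ = -89.47° (west) — crosses 180°.
Leg 2: +99.04° → -47.80°, shortest Δλ = -146.84° (west) — does not cross 180°.
Total crossings: 1.

1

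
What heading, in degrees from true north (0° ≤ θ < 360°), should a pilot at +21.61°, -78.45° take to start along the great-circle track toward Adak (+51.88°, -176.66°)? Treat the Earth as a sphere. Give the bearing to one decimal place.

Δλ = -176.66 − -78.45 = -98.21°.
θ = atan2( sin Δλ · cos φ₂ , cos φ₁ · sin φ₂ − sin φ₁ · cos φ₂ · cos Δλ )
  = atan2(-0.61098, 0.76389) = -38.654° → normalised to [0°, 360°): 321.346°.

321.3°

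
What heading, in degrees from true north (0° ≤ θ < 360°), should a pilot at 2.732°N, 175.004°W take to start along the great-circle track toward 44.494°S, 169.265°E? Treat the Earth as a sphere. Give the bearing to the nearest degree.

Δλ = 169.265 − -175.004 = 344.269°; wrapped into (−180°, 180°]: -15.731°.
θ = atan2( sin Δλ · cos φ₂ , cos φ₁ · sin φ₂ − sin φ₁ · cos φ₂ · cos Δλ )
  = atan2(-0.19340, -0.73276) = -165.215° → normalised to [0°, 360°): 194.785°.

195°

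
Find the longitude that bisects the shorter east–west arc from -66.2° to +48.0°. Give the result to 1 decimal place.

-9.1°

Signed shortest Δλ from -66.2° to +48.0° is +114.2°.
Midpoint longitude = -66.2° + (+114.2°)/2 = -66.2° + 57.1° = -9.1°.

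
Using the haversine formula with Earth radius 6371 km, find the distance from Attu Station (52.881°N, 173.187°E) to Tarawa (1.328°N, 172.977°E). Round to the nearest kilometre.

Δλ = 172.977 − 173.187 = -0.210°.
Δφ = 1.328 − 52.881 = -51.553°.
a = sin²(Δφ/2) + cos φ₁ · cos φ₂ · sin²(Δλ/2) = 0.189107.
c = 2·atan2(√a, √(1−a)) = 0.89977 rad → d = 6371·c ≈ 5732.47 km.

5732 km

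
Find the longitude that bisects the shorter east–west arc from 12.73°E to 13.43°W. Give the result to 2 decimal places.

Signed shortest Δλ from +12.73° to -13.43° is -26.16°.
Midpoint longitude = +12.73° + (-26.16°)/2 = +12.73° − 13.08° = -0.35°.

0.35°W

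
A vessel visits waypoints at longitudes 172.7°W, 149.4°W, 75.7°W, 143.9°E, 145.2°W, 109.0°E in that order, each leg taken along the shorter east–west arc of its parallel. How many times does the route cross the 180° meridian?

3

Leg 1: -172.7° → -149.4°, shortest Δλ = 23.3° (east) — does not cross 180°.
Leg 2: -149.4° → -75.7°, shortest Δλ = 73.7° (east) — does not cross 180°.
Leg 3: -75.7° → +143.9°, shortest Δλ = -140.4° (west) — crosses 180°.
Leg 4: +143.9° → -145.2°, shortest Δλ = 70.9° (east) — crosses 180°.
Leg 5: -145.2° → +109.0°, shortest Δλ = -105.8° (west) — crosses 180°.
Total crossings: 3.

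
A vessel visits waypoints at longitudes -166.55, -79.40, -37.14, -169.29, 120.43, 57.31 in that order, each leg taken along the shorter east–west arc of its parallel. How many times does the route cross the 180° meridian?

1

Leg 1: -166.55° → -79.40°, shortest Δλ = 87.15° (east) — does not cross 180°.
Leg 2: -79.40° → -37.14°, shortest Δλ = 42.26° (east) — does not cross 180°.
Leg 3: -37.14° → -169.29°, shortest Δλ = -132.15° (west) — does not cross 180°.
Leg 4: -169.29° → +120.43°, shortest Δλ = -70.28° (west) — crosses 180°.
Leg 5: +120.43° → +57.31°, shortest Δλ = -63.12° (west) — does not cross 180°.
Total crossings: 1.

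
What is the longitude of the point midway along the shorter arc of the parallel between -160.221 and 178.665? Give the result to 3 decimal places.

-170.778°

Signed shortest Δλ from -160.221° to +178.665° is -21.114°.
Midpoint longitude = -160.221° + (-21.114°)/2 = -160.221° − 10.557° = -170.778°.
(The naïve average (-160.221 + +178.665)/2 = 9.222° is on the wrong side of the globe.)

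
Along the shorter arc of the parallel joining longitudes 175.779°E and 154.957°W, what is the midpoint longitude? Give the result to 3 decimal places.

Signed shortest Δλ from +175.779° to -154.957° is +29.264°.
Midpoint longitude = +175.779° + (+29.264°)/2 = +175.779° + 14.632° = +190.411°.
Normalise into (−180°, 180°]: -169.589°.
(The naïve average (+175.779 + -154.957)/2 = 10.411° is on the wrong side of the globe.)

169.589°W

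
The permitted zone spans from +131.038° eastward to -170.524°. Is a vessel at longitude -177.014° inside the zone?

Band width going east from +131.038° to -170.524°: ((-170.524 − 131.038) mod 360) = 58.438°.
Offset of -177.014° east of the west edge: ((-177.014 − 131.038) mod 360) = 51.948°.
51.948° ≤ 58.438° ⇒ inside.

Yes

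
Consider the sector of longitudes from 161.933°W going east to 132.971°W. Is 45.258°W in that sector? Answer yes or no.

No

Band width going east from -161.933° to -132.971°: ((-132.971 − -161.933) mod 360) = 28.962°.
Offset of -45.258° east of the west edge: ((-45.258 − -161.933) mod 360) = 116.675°.
116.675° > 28.962° ⇒ outside.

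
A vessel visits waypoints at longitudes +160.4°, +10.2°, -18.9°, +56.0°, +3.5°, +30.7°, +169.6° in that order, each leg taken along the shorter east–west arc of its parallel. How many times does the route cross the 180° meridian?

Leg 1: +160.4° → +10.2°, shortest Δλ = -150.2° (west) — does not cross 180°.
Leg 2: +10.2° → -18.9°, shortest Δλ = -29.1° (west) — does not cross 180°.
Leg 3: -18.9° → +56.0°, shortest Δλ = 74.9° (east) — does not cross 180°.
Leg 4: +56.0° → +3.5°, shortest Δλ = -52.5° (west) — does not cross 180°.
Leg 5: +3.5° → +30.7°, shortest Δλ = 27.2° (east) — does not cross 180°.
Leg 6: +30.7° → +169.6°, shortest Δλ = 138.9° (east) — does not cross 180°.
Total crossings: 0.

0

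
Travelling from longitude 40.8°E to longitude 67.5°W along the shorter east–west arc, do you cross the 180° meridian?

No

Signed shortest Δλ = ((-67.5 − 40.8 + 180) mod 360) − 180 = -108.3°.
Going west by 108.3° from +40.8° reaches -67.5° without touching 180°.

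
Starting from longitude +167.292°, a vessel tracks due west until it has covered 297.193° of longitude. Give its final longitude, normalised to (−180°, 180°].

-129.901°

Start at +167.292°; shift −297.193° → -129.901°.
-129.901° already lies in (−180°, 180°].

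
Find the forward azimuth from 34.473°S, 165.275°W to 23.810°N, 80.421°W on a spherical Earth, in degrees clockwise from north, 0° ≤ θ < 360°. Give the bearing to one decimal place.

Δλ = -80.421 − -165.275 = 84.854°.
θ = atan2( sin Δλ · cos φ₂ , cos φ₁ · sin φ₂ − sin φ₁ · cos φ₂ · cos Δλ )
  = atan2(0.91120, 0.37926) = 67.402° → normalised to [0°, 360°): 67.402°.

67.4°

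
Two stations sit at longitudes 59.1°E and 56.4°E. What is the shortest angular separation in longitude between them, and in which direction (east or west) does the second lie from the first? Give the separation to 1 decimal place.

Raw difference: 56.4 − 59.1 = -2.7°.
Normalise into (−180°, 180°]: -2.7° stays -2.7°.
Negative ⇒ the second point lies to the west; separation 2.7°.

2.7° west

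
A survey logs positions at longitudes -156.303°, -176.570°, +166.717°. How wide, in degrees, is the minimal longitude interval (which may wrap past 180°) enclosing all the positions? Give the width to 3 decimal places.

36.980°

Sort the longitudes: -176.570°, -156.303°, +166.717°.
Eastward gaps between consecutive values (wrapping around): 20.267°, 323.020°, 16.713°.
Largest gap = 323.020° ⇒ minimal covering band is its complement: 360° − 323.020° = 36.980°.
Band runs from +166.717° eastward to -156.303°, crossing the antimeridian.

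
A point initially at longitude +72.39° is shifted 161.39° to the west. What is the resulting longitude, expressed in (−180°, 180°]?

Start at +72.39°; shift −161.39° → -89.00°.
-89.00° already lies in (−180°, 180°].

-89.00°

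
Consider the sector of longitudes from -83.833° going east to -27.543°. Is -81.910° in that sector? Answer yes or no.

Yes

Band width going east from -83.833° to -27.543°: ((-27.543 − -83.833) mod 360) = 56.290°.
Offset of -81.910° east of the west edge: ((-81.910 − -83.833) mod 360) = 1.923°.
1.923° ≤ 56.290° ⇒ inside.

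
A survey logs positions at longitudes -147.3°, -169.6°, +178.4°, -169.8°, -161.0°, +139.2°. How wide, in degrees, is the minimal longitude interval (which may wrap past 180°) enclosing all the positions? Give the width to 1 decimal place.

Sort the longitudes: -169.8°, -169.6°, -161.0°, -147.3°, +139.2°, +178.4°.
Eastward gaps between consecutive values (wrapping around): 0.2°, 8.6°, 13.7°, 286.5°, 39.2°, 11.8°.
Largest gap = 286.5° ⇒ minimal covering band is its complement: 360° − 286.5° = 73.5°.
Band runs from +139.2° eastward to -147.3°, crossing the antimeridian.

73.5°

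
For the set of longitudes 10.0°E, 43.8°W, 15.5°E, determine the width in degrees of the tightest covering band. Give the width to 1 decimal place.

59.3°

Sort the longitudes: -43.8°, +10.0°, +15.5°.
Eastward gaps between consecutive values (wrapping around): 53.8°, 5.5°, 300.7°.
Largest gap = 300.7° ⇒ minimal covering band is its complement: 360° − 300.7° = 59.3°.
Band runs from -43.8° eastward to +15.5°.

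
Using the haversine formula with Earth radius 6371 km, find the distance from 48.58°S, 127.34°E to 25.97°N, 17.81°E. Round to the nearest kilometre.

Δλ = 17.81 − 127.34 = -109.53°.
Δφ = 25.97 − -48.58 = 74.55°.
a = sin²(Δφ/2) + cos φ₁ · cos φ₂ · sin²(Δλ/2) = 0.763602.
c = 2·atan2(√a, √(1−a)) = 2.12610 rad → d = 6371·c ≈ 13545.41 km.

13545 km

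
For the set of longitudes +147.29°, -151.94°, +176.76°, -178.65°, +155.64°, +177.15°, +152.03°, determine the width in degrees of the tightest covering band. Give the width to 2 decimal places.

Sort the longitudes: -178.65°, -151.94°, +147.29°, +152.03°, +155.64°, +176.76°, +177.15°.
Eastward gaps between consecutive values (wrapping around): 26.71°, 299.23°, 4.74°, 3.61°, 21.12°, 0.39°, 4.20°.
Largest gap = 299.23° ⇒ minimal covering band is its complement: 360° − 299.23° = 60.77°.
Band runs from +147.29° eastward to -151.94°, crossing the antimeridian.

60.77°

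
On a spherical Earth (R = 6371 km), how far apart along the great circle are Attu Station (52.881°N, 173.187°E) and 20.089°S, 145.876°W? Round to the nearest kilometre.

Δλ = -145.876 − 173.187 = -319.063°; wrapped into (−180°, 180°]: 40.937°.
Δφ = -20.089 − 52.881 = -72.970°.
a = sin²(Δφ/2) + cos φ₁ · cos φ₂ · sin²(Δλ/2) = 0.422870.
c = 2·atan2(√a, √(1−a)) = 1.41592 rad → d = 6371·c ≈ 9020.81 km.

9021 km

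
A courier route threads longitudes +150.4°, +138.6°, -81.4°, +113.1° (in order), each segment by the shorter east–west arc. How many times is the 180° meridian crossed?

Leg 1: +150.4° → +138.6°, shortest Δλ = -11.8° (west) — does not cross 180°.
Leg 2: +138.6° → -81.4°, shortest Δλ = 140.0° (east) — crosses 180°.
Leg 3: -81.4° → +113.1°, shortest Δλ = -165.5° (west) — crosses 180°.
Total crossings: 2.

2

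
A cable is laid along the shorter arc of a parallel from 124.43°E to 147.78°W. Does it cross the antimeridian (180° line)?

Naïve |-147.78 − 124.43| = 272.21° > 180°, so the shorter arc goes the other way round — across 180°.
Signed shortest Δλ = ((-147.78 − 124.43 + 180) mod 360) − 180 = 87.79°.
Going east by 87.79° from +124.43° passes through 180° before reaching -147.78°.

Yes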